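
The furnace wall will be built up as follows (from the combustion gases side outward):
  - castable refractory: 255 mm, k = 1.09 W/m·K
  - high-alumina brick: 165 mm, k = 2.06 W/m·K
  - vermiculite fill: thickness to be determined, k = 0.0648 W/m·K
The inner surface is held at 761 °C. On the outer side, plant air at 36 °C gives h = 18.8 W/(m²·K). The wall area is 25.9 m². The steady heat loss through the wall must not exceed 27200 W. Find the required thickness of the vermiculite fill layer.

L ≈ 20.9 mm

Series thermal resistances:
R_castable refractory = L/(kA) = 0.255/(1.09×25.9) = 0.009033 K/W
R_high-alumina brick = L/(kA) = 0.165/(2.06×25.9) = 0.003093 K/W
R_outer film = 1/(h_o·A) = 1/(18.8×25.9) = 0.002054 K/W
Sum of the known resistances R_other = 0.01418 K/W
Required total resistance R_tot = ΔT/Q_allow = 725/27200 = 0.02665 K/W
R_vermiculite fill = R_tot − R_other = 0.01248 K/W
L = R·k·A = 0.01248×0.0648×25.9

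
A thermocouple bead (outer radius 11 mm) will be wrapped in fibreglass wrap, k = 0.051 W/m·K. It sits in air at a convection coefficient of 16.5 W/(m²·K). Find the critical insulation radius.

For a sphere r_cr = 2k/h = 2×0.051/16.5
r_cr = 6.18 mm; since the bare radius (11 mm) is above r_cr, any added insulation will reduce heat loss.

r_cr ≈ 6.18 mm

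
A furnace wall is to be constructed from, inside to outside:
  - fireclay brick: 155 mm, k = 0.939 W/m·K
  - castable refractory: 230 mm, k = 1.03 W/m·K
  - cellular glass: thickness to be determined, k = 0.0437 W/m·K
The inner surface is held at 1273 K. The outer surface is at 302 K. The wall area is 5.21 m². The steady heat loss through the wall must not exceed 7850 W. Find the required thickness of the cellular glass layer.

Series thermal resistances:
R_fireclay brick = L/(kA) = 0.155/(0.939×5.21) = 0.03168 K/W
R_castable refractory = L/(kA) = 0.23/(1.03×5.21) = 0.04286 K/W
Sum of the known resistances R_other = 0.07454 K/W
Required total resistance R_tot = ΔT/Q_allow = 971/7850 = 0.1237 K/W
R_cellular glass = R_tot − R_other = 0.04915 K/W
L = R·k·A = 0.04915×0.0437×5.21

L ≈ 11.2 mm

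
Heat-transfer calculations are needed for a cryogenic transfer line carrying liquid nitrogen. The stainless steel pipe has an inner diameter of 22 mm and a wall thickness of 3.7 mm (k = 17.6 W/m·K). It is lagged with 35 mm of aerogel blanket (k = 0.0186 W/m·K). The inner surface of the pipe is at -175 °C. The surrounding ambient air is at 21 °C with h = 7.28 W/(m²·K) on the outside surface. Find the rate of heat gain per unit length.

q′ ≈ 18 W/m

Treating each annulus and film as a series resistance:
R_stainless steel pipe wall = ln(14.7/11)/(2π×17.6×1) = 0.002622 K/W
R_aerogel blanket = ln(49.7/14.7)/(2π×0.0186×1) = 10.42 K/W
R_outer film = 1/(h_o·2πr_oL) = 1/(7.28×2π×0.0497×1) = 0.4399 K/W
R_total = 10.87 K/W
Q = ΔT/R_total = 196/10.87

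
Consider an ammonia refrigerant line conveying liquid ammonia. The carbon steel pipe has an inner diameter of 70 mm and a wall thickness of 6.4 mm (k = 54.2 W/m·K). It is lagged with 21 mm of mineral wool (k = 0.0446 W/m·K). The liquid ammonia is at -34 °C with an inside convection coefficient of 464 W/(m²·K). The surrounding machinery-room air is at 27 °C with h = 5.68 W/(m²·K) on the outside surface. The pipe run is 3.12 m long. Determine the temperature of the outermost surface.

T ≈ 12.8 °C

Cylindrical conduction, so R = ln(r₂/r₁)/(2πkL) per layer, in series:
R_inner film = 1/(h_i·2πr₁L) = 1/(464×2π×0.035×3.12) = 0.003141 K/W
R_carbon steel pipe wall = ln(41.4/35)/(2π×54.2×3.12) = 1.581×10^-4 K/W
R_mineral wool = ln(62.4/41.4)/(2π×0.0446×3.12) = 0.4693 K/W
R_outer film = 1/(h_o·2πr_oL) = 1/(5.68×2π×0.0624×3.12) = 0.1439 K/W
R_total = 0.6165 K/W
Q = ΔT/R_total = 61/0.6165
Q = 98.9 W
T_interface = T_inner + Q·ΣR(inner→interface) = -34 + 98.9×0.4726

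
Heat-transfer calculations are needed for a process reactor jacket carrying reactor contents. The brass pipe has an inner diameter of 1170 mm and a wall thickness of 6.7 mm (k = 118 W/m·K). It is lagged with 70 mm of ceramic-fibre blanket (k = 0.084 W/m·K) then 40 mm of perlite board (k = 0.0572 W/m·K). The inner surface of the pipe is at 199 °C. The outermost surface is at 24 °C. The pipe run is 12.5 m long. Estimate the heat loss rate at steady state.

Q ≈ 5830 W

Cylindrical conduction, so R = ln(r₂/r₁)/(2πkL) per layer, in series:
R_brass pipe wall = ln(591.7/585)/(2π×118×12.5) = 1.229×10^-6 K/W
R_ceramic-fibre blanket = ln(661.7/591.7)/(2π×0.084×12.5) = 0.01695 K/W
R_perlite board = ln(701.7/661.7)/(2π×0.0572×12.5) = 0.01306 K/W
R_total = 0.03001 K/W
Q = ΔT/R_total = 175/0.03001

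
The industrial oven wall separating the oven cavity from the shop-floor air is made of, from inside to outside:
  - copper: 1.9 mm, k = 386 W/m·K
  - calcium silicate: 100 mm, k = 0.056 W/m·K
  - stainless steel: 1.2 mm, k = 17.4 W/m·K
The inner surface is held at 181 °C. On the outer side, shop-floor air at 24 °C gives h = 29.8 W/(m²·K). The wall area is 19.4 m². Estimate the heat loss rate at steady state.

Using the resistance-network approach (series):
R_copper = L/(kA) = 0.0019/(386×19.4) = 2.537×10^-7 K/W
R_calcium silicate = L/(kA) = 0.1/(0.056×19.4) = 0.09205 K/W
R_stainless steel = L/(kA) = 0.0012/(17.4×19.4) = 3.555×10^-6 K/W
R_outer film = 1/(h_o·A) = 1/(29.8×19.4) = 0.00173 K/W
R_total = 0.09378 K/W
Q = ΔT / R_total = 157 / 0.09378

Q ≈ 1670 W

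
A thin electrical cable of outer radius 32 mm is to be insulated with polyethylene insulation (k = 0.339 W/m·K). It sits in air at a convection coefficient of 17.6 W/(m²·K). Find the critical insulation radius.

r_cr ≈ 19.3 mm

For a cylinder r_cr = k/h = 0.339/17.6
r_cr = 19.3 mm; since the bare radius (32 mm) is above r_cr, any added insulation will reduce heat loss.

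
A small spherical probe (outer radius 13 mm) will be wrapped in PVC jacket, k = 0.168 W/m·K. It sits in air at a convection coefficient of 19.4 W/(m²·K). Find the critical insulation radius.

For a sphere r_cr = 2k/h = 2×0.168/19.4
r_cr = 17.3 mm; since the bare radius (13 mm) is below r_cr, adding a thin layer of insulation will *increase* heat loss.

r_cr ≈ 17.3 mm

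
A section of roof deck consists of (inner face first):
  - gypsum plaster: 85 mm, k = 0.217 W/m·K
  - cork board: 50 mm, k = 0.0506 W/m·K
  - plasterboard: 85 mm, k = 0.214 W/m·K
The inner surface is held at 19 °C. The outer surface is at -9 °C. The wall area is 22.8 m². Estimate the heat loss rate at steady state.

Q ≈ 359 W

Model the wall as resistances in series:
R_gypsum plaster = L/(kA) = 0.085/(0.217×22.8) = 0.01718 K/W
R_cork board = L/(kA) = 0.05/(0.0506×22.8) = 0.04334 K/W
R_plasterboard = L/(kA) = 0.085/(0.214×22.8) = 0.01742 K/W
R_total = 0.07794 K/W
Q = ΔT / R_total = 28 / 0.07794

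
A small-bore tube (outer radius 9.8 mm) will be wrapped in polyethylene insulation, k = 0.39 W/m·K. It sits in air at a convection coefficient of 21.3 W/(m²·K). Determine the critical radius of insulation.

r_cr ≈ 18.3 mm

For a cylinder r_cr = k/h = 0.39/21.3
r_cr = 18.3 mm; since the bare radius (9.8 mm) is below r_cr, adding a thin layer of insulation will *increase* heat loss.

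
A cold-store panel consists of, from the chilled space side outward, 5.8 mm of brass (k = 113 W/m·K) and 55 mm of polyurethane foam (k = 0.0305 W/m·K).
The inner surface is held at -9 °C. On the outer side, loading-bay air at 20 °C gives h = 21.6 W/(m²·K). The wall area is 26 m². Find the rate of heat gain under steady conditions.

Q ≈ 408 W

Using the resistance-network approach (series):
R_brass = L/(kA) = 0.0058/(113×26) = 1.974×10^-6 K/W
R_polyurethane foam = L/(kA) = 0.055/(0.0305×26) = 0.06936 K/W
R_outer film = 1/(h_o·A) = 1/(21.6×26) = 0.001781 K/W
R_total = 0.07114 K/W
Q = ΔT / R_total = 29 / 0.07114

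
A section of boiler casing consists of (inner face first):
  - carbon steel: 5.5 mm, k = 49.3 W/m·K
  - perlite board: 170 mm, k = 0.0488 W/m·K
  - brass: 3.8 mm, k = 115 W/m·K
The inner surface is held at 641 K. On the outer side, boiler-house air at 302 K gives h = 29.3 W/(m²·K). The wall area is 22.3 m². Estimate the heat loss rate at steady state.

Q ≈ 2150 W

Treating each layer as a thermal resistance in series:
R_carbon steel = L/(kA) = 0.0055/(49.3×22.3) = 5.003×10^-6 K/W
R_perlite board = L/(kA) = 0.17/(0.0488×22.3) = 0.1562 K/W
R_brass = L/(kA) = 0.0038/(115×22.3) = 1.482×10^-6 K/W
R_outer film = 1/(h_o·A) = 1/(29.3×22.3) = 0.00153 K/W
R_total = 0.1578 K/W
Q = ΔT / R_total = 339 / 0.1578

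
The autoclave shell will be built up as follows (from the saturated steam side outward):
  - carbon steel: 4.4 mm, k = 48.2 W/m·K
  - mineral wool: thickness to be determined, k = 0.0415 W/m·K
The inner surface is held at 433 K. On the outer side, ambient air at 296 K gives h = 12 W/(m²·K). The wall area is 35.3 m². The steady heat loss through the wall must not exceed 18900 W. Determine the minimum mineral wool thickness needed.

Thermal resistances in series:
R_carbon steel = L/(kA) = 0.0044/(48.2×35.3) = 2.586×10^-6 K/W
R_outer film = 1/(h_o·A) = 1/(12×35.3) = 0.002361 K/W
Sum of the known resistances R_other = 0.002363 K/W
Required total resistance R_tot = ΔT/Q_allow = 137/18900 = 0.007249 K/W
R_mineral wool = R_tot − R_other = 0.004885 K/W
L = R·k·A = 0.004885×0.0415×35.3

L ≈ 7.16 mm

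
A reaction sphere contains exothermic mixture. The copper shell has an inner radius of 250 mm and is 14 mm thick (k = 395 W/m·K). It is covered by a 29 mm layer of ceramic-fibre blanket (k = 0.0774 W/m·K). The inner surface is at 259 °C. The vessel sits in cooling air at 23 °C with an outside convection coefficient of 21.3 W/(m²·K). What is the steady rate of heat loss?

For a spherical shell R = (1/r₁ − 1/r₂)/(4πk); film R = 1/(h·4πr²). In series:
R_copper shell = (1/0.25 − 1/0.264)/(4π×395) = 4.273×10^-5 K/W
R_ceramic-fibre blanket = (1/0.264 − 1/0.293)/(4π×0.0774) = 0.3855 K/W
R_outer film = 1/(h·4πr_o²) = 1/(21.3×4π×0.293²) = 0.04352 K/W
R_total = 0.429 K/W
Q = ΔT/R_total = 236/0.429

Q ≈ 550 W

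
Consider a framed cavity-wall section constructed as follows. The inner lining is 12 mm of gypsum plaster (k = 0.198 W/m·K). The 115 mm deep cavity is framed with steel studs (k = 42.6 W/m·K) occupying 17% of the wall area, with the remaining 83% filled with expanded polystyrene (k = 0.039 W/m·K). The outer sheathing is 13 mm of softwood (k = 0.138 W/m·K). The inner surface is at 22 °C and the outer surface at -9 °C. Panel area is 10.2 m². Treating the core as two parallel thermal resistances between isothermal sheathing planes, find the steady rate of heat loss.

Q ≈ 1850 W

Sheathing layers in series; stud and cavity paths in parallel between them.
R_inner = 0.012/(0.198×10.2) = 0.005942 K/W
R_stud  = 0.115/(42.6×0.17×10.2) = 0.001557 K/W
R_cav   = 0.115/(0.039×0.83×10.2) = 0.3483 K/W
1/R_core = 1/R_stud + 1/R_cav → R_core = 0.00155 K/W
R_outer = 0.013/(0.138×10.2) = 0.009236 K/W
R_total = 0.01673 K/W
Q = ΔT/R_total = 31/0.01673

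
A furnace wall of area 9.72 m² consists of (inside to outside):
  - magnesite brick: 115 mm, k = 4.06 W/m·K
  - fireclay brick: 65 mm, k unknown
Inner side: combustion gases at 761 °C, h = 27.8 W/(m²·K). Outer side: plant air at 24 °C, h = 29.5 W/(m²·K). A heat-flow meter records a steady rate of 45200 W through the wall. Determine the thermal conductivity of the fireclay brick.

k ≈ 1.08 W/(m·K)

Thermal resistances in series:
R_inner film = 1/(h_i·A) = 1/(27.8×9.72) = 0.003701 K/W
R_magnesite brick = L/(kA) = 0.115/(4.06×9.72) = 0.002914 K/W
R_outer film = 1/(h_o·A) = 1/(29.5×9.72) = 0.003487 K/W
Sum of known resistances R_other = 0.0101 K/W
Total R = ΔT/Q = 737/45200 = 0.01631 K/W
R_fireclay brick = R_total − R_other = 0.006203 K/W
k = L/(R·A) = 0.065/(0.006203×9.72)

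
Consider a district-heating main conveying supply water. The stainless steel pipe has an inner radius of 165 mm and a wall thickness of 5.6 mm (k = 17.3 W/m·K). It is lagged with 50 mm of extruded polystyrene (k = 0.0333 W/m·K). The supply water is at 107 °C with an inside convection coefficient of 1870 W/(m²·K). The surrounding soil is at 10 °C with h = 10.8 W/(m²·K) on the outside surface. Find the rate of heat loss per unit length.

For a radial system each layer contributes R = ln(r_out/r_in)/(2πkL); films add R = 1/(hA).
R_inner film = 1/(h_i·2πr₁L) = 1/(1870×2π×0.165×1) = 5.158×10^-4 K/W
R_stainless steel pipe wall = ln(170.6/165)/(2π×17.3×1) = 3.071×10^-4 K/W
R_extruded polystyrene = ln(220.6/170.6)/(2π×0.0333×1) = 1.228 K/W
R_outer film = 1/(h_o·2πr_oL) = 1/(10.8×2π×0.2206×1) = 0.0668 K/W
R_total = 1.296 K/W
Q = ΔT/R_total = 97/1.296

q′ ≈ 74.8 W/m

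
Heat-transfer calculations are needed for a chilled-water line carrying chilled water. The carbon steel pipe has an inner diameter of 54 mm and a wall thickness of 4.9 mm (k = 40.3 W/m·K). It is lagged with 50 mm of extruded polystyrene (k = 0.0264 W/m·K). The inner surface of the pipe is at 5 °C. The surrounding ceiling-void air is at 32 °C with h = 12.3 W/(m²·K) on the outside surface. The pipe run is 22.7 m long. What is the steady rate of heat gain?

Per-layer cylindrical resistances, series-summed:
R_carbon steel pipe wall = ln(31.9/27)/(2π×40.3×22.7) = 2.901×10^-5 K/W
R_extruded polystyrene = ln(81.9/31.9)/(2π×0.0264×22.7) = 0.2504 K/W
R_outer film = 1/(h_o·2πr_oL) = 1/(12.3×2π×0.0819×22.7) = 0.00696 K/W
R_total = 0.2574 K/W
Q = ΔT/R_total = 27/0.2574

Q ≈ 105 W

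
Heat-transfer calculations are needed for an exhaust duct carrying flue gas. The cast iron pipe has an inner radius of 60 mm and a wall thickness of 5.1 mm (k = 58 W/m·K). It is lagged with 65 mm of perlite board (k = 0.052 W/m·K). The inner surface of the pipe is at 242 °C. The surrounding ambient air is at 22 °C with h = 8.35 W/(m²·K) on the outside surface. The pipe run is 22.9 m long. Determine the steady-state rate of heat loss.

Q ≈ 2220 W

Per-layer cylindrical resistances, series-summed:
R_cast iron pipe wall = ln(65.1/60)/(2π×58×22.9) = 9.776×10^-6 K/W
R_perlite board = ln(130.1/65.1)/(2π×0.052×22.9) = 0.09254 K/W
R_outer film = 1/(h_o·2πr_oL) = 1/(8.35×2π×0.1301×22.9) = 0.006398 K/W
R_total = 0.09895 K/W
Q = ΔT/R_total = 220/0.09895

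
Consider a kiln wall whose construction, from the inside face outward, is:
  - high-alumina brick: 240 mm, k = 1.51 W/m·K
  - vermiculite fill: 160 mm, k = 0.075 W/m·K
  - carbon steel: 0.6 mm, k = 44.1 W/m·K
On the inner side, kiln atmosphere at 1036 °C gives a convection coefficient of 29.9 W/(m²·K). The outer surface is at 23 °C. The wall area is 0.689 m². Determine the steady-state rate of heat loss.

Q ≈ 300 W

Thermal resistances in series:
R_inner film = 1/(h_i·A) = 1/(29.9×0.689) = 0.04854 K/W
R_high-alumina brick = L/(kA) = 0.24/(1.51×0.689) = 0.2307 K/W
R_vermiculite fill = L/(kA) = 0.16/(0.075×0.689) = 3.096 K/W
R_carbon steel = L/(kA) = 0.0006/(44.1×0.689) = 1.975×10^-5 K/W
R_total = 3.376 K/W
Q = ΔT / R_total = 1013 / 3.376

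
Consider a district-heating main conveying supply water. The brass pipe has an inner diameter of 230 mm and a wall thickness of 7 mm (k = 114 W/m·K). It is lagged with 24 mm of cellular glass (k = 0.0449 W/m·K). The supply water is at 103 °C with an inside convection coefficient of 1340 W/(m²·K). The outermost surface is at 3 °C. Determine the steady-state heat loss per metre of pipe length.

q′ ≈ 157 W/m

Treating each annulus and film as a series resistance:
R_inner film = 1/(h_i·2πr₁L) = 1/(1340×2π×0.115×1) = 0.001033 K/W
R_brass pipe wall = ln(122/115)/(2π×114×1) = 8.249×10^-5 K/W
R_cellular glass = ln(146/122)/(2π×0.0449×1) = 0.6366 K/W
R_total = 0.6377 K/W
Q = ΔT/R_total = 100/0.6377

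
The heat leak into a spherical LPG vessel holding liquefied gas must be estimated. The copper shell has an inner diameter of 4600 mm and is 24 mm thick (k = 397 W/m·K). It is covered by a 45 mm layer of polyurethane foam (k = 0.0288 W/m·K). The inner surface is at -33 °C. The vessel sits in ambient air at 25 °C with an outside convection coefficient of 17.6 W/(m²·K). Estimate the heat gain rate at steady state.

Spherical conduction: R = (1/r_in − 1/r_out)/(4πk) per layer; series-sum.
R_copper shell = (1/2.3 − 1/2.324)/(4π×397) = 9×10^-7 K/W
R_polyurethane foam = (1/2.324 − 1/2.369)/(4π×0.0288) = 0.02258 K/W
R_outer film = 1/(h·4πr_o²) = 1/(17.6×4π×2.369²) = 8.057×10^-4 K/W
R_total = 0.02339 K/W
Q = ΔT/R_total = 58/0.02339

Q ≈ 2480 W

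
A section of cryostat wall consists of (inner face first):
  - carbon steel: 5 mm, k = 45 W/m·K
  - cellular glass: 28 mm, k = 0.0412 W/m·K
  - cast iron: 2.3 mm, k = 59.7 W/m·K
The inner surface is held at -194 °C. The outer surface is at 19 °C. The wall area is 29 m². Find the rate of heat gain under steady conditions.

Using the resistance-network approach (series):
R_carbon steel = L/(kA) = 0.005/(45×29) = 3.831×10^-6 K/W
R_cellular glass = L/(kA) = 0.028/(0.0412×29) = 0.02343 K/W
R_cast iron = L/(kA) = 0.0023/(59.7×29) = 1.328×10^-6 K/W
R_total = 0.02344 K/W
Q = ΔT / R_total = 213 / 0.02344

Q ≈ 9090 W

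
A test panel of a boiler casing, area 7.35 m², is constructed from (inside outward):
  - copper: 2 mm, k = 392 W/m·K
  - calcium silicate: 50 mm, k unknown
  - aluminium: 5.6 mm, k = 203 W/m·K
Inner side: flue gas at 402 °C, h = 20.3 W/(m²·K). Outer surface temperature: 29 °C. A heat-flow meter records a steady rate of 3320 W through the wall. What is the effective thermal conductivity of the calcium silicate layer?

k ≈ 0.0644 W/(m·K)

Series thermal resistances:
R_inner film = 1/(h_i·A) = 1/(20.3×7.35) = 0.006702 K/W
R_copper = L/(kA) = 0.002/(392×7.35) = 6.942×10^-7 K/W
R_aluminium = L/(kA) = 0.0056/(203×7.35) = 3.753×10^-6 K/W
Sum of known resistances R_other = 0.006707 K/W
Total R = ΔT/Q = 373/3320 = 0.1123 K/W
R_calcium silicate = R_total − R_other = 0.1056 K/W
k = L/(R·A) = 0.05/(0.1056×7.35)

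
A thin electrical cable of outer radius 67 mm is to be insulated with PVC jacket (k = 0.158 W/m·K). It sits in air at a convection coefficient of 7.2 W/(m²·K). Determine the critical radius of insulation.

r_cr ≈ 21.9 mm

For a cylinder r_cr = k/h = 0.158/7.2
r_cr = 21.9 mm; since the bare radius (67 mm) is above r_cr, any added insulation will reduce heat loss.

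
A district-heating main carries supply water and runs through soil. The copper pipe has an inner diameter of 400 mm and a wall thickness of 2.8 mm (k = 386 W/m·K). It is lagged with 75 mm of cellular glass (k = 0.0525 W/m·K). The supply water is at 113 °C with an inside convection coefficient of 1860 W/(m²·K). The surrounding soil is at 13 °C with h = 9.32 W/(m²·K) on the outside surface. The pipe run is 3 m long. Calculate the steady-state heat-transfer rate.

Treating each annulus and film as a series resistance:
R_inner film = 1/(h_i·2πr₁L) = 1/(1860×2π×0.2×3) = 1.426×10^-4 K/W
R_copper pipe wall = ln(202.8/200)/(2π×386×3) = 1.911×10^-6 K/W
R_cellular glass = ln(277.8/202.8)/(2π×0.0525×3) = 0.318 K/W
R_outer film = 1/(h_o·2πr_oL) = 1/(9.32×2π×0.2778×3) = 0.02049 K/W
R_total = 0.3386 K/W
Q = ΔT/R_total = 100/0.3386

Q ≈ 295 W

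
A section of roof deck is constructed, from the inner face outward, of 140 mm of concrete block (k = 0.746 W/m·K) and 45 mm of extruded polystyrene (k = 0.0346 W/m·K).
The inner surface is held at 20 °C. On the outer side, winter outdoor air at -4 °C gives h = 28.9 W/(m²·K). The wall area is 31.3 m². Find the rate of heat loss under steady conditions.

Using the resistance-network approach (series):
R_concrete block = L/(kA) = 0.14/(0.746×31.3) = 0.005996 K/W
R_extruded polystyrene = L/(kA) = 0.045/(0.0346×31.3) = 0.04155 K/W
R_outer film = 1/(h_o·A) = 1/(28.9×31.3) = 0.001105 K/W
R_total = 0.04865 K/W
Q = ΔT / R_total = 24 / 0.04865

Q ≈ 493 W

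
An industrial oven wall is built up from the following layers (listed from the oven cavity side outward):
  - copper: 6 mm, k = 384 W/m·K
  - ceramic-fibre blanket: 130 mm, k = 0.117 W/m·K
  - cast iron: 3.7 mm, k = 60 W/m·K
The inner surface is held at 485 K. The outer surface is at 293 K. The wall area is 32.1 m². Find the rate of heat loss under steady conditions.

Q ≈ 5550 W

Thermal resistances in series:
R_copper = L/(kA) = 0.006/(384×32.1) = 4.868×10^-7 K/W
R_ceramic-fibre blanket = L/(kA) = 0.13/(0.117×32.1) = 0.03461 K/W
R_cast iron = L/(kA) = 0.0037/(60×32.1) = 1.921×10^-6 K/W
R_total = 0.03462 K/W
Q = ΔT / R_total = 192 / 0.03462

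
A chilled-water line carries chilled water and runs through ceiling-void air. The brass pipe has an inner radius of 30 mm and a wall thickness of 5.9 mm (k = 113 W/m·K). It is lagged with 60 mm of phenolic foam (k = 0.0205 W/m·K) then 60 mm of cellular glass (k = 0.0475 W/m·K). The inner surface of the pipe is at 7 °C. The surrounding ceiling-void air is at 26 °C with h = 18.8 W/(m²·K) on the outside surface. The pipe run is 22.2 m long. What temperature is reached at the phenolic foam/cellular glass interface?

Cylindrical conduction, so R = ln(r₂/r₁)/(2πkL) per layer, in series:
R_brass pipe wall = ln(35.9/30)/(2π×113×22.2) = 1.139×10^-5 K/W
R_phenolic foam = ln(95.9/35.9)/(2π×0.0205×22.2) = 0.3436 K/W
R_cellular glass = ln(155.9/95.9)/(2π×0.0475×22.2) = 0.07334 K/W
R_outer film = 1/(h_o·2πr_oL) = 1/(18.8×2π×0.1559×22.2) = 0.002446 K/W
R_total = 0.4194 K/W
Q = ΔT/R_total = 19/0.4194
Q = 45.3 W
T_interface = T_inner + Q·ΣR(inner→interface) = 7 + 45.3×0.3436

T ≈ 22.6 °C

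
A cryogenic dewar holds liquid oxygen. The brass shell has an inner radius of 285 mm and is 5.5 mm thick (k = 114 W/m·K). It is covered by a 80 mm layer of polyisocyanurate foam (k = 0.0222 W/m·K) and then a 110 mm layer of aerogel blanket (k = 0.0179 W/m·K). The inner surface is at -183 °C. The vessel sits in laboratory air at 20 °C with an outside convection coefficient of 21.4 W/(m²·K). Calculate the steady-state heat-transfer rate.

For a spherical shell R = (1/r₁ − 1/r₂)/(4πk); film R = 1/(h·4πr²). In series:
R_brass shell = (1/0.285 − 1/0.2905)/(4π×114) = 4.637×10^-5 K/W
R_polyisocyanurate foam = (1/0.2905 − 1/0.3705)/(4π×0.0222) = 2.664 K/W
R_aerogel blanket = (1/0.3705 − 1/0.4805)/(4π×0.0179) = 2.747 K/W
R_outer film = 1/(h·4πr_o²) = 1/(21.4×4π×0.4805²) = 0.01611 K/W
R_total = 5.427 K/W
Q = ΔT/R_total = 203/5.427

Q ≈ 37.4 W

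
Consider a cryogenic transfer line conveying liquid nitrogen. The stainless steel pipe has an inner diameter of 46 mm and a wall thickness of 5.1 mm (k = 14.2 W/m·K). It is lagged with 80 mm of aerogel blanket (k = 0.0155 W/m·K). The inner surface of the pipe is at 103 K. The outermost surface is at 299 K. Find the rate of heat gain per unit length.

Treating each annulus and film as a series resistance:
R_stainless steel pipe wall = ln(28.1/23)/(2π×14.2×1) = 0.002245 K/W
R_aerogel blanket = ln(108.1/28.1)/(2π×0.0155×1) = 13.83 K/W
R_total = 13.84 K/W
Q = ΔT/R_total = 196/13.84

q′ ≈ 14.2 W/m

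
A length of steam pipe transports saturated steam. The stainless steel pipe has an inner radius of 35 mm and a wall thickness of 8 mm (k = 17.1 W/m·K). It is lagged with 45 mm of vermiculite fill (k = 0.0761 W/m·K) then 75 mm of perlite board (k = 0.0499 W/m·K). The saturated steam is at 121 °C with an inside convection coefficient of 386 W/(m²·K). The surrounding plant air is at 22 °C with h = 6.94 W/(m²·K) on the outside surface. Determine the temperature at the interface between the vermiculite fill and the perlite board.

T ≈ 79.6 °C

Treating each annulus and film as a series resistance:
R_inner film = 1/(h_i·2πr₁L) = 1/(386×2π×0.035×1) = 0.01178 K/W
R_stainless steel pipe wall = ln(43/35)/(2π×17.1×1) = 0.001916 K/W
R_vermiculite fill = ln(88/43)/(2π×0.0761×1) = 1.498 K/W
R_perlite board = ln(163/88)/(2π×0.0499×1) = 1.966 K/W
R_outer film = 1/(h_o·2πr_oL) = 1/(6.94×2π×0.163×1) = 0.1407 K/W
R_total = 3.618 K/W
Q = ΔT/R_total = 99/3.618
Q = 27.4 W/m
T_interface = T_inner − Q·ΣR(inner→interface) = 121 − 27.4×1.511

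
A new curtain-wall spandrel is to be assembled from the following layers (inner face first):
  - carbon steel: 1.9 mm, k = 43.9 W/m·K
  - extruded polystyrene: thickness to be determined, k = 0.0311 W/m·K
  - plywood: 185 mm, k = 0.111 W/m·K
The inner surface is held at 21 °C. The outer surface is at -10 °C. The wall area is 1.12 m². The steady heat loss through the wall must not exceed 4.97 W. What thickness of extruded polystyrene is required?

Model the wall as resistances in series:
R_carbon steel = L/(kA) = 0.0019/(43.9×1.12) = 3.864×10^-5 K/W
R_plywood = L/(kA) = 0.185/(0.111×1.12) = 1.488 K/W
Sum of the known resistances R_other = 1.488 K/W
Required total resistance R_tot = ΔT/Q_allow = 31/4.97 = 6.237 K/W
R_extruded polystyrene = R_tot − R_other = 4.749 K/W
L = R·k·A = 4.749×0.0311×1.12

L ≈ 165 mm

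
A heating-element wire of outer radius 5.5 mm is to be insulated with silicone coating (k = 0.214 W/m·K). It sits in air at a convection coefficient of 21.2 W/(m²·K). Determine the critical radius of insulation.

For a cylinder r_cr = k/h = 0.214/21.2
r_cr = 10.1 mm; since the bare radius (5.5 mm) is below r_cr, adding a thin layer of insulation will *increase* heat loss.

r_cr ≈ 10.1 mm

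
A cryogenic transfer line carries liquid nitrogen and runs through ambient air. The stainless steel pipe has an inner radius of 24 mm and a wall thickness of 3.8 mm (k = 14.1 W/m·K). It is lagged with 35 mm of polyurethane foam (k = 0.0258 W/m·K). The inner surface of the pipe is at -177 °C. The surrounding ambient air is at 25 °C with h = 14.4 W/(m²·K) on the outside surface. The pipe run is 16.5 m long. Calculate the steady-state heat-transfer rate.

Cylindrical conduction, so R = ln(r₂/r₁)/(2πkL) per layer, in series:
R_stainless steel pipe wall = ln(27.8/24)/(2π×14.1×16.5) = 1.005×10^-4 K/W
R_polyurethane foam = ln(62.8/27.8)/(2π×0.0258×16.5) = 0.3047 K/W
R_outer film = 1/(h_o·2πr_oL) = 1/(14.4×2π×0.0628×16.5) = 0.01067 K/W
R_total = 0.3154 K/W
Q = ΔT/R_total = 202/0.3154

Q ≈ 640 W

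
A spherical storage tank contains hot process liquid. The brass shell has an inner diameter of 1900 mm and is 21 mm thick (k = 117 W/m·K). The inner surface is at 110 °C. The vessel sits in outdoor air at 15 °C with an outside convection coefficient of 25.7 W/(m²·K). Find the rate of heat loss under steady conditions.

Q ≈ 28800 W

For a spherical shell R = (1/r₁ − 1/r₂)/(4πk); film R = 1/(h·4πr²). In series:
R_brass shell = (1/0.95 − 1/0.971)/(4π×117) = 1.548×10^-5 K/W
R_outer film = 1/(h·4πr_o²) = 1/(25.7×4π×0.971²) = 0.003284 K/W
R_total = 0.0033 K/W
Q = ΔT/R_total = 95/0.0033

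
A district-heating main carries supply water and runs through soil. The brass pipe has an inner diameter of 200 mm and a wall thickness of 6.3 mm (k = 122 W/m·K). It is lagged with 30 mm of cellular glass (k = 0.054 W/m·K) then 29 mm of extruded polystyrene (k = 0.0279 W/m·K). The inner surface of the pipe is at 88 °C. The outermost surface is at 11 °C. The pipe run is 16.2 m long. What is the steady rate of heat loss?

Radial resistances (cylindrical: R_cond = ln(r_o/r_i)/(2πkL), R_conv = 1/(h·2πrL)):
R_brass pipe wall = ln(106.3/100)/(2π×122×16.2) = 4.92×10^-6 K/W
R_cellular glass = ln(136.3/106.3)/(2π×0.054×16.2) = 0.04523 K/W
R_extruded polystyrene = ln(165.3/136.3)/(2π×0.0279×16.2) = 0.06793 K/W
R_total = 0.1132 K/W
Q = ΔT/R_total = 77/0.1132

Q ≈ 680 W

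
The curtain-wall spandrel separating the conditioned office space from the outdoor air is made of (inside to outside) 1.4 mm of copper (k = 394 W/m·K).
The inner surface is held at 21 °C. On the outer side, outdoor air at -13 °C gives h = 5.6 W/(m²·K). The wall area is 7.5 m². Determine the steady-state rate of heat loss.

Q ≈ 1430 W

Thermal resistances in series:
R_copper = L/(kA) = 0.0014/(394×7.5) = 4.738×10^-7 K/W
R_outer film = 1/(h_o·A) = 1/(5.6×7.5) = 0.02381 K/W
R_total = 0.02381 K/W
Q = ΔT / R_total = 34 / 0.02381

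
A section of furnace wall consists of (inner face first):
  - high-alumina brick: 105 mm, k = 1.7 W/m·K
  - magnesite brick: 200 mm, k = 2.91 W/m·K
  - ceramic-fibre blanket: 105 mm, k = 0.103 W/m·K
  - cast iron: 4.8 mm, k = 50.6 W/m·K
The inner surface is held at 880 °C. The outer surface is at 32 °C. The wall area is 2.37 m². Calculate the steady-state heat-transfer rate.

Q ≈ 1750 W

Series thermal resistances:
R_high-alumina brick = L/(kA) = 0.105/(1.7×2.37) = 0.02606 K/W
R_magnesite brick = L/(kA) = 0.2/(2.91×2.37) = 0.029 K/W
R_ceramic-fibre blanket = L/(kA) = 0.105/(0.103×2.37) = 0.4301 K/W
R_cast iron = L/(kA) = 0.0048/(50.6×2.37) = 4.003×10^-5 K/W
R_total = 0.4852 K/W
Q = ΔT / R_total = 848 / 0.4852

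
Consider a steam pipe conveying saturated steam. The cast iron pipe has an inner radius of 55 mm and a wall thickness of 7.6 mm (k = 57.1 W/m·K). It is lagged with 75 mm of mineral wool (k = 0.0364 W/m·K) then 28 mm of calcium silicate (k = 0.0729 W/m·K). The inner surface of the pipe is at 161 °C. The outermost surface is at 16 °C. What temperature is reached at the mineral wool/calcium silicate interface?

T ≈ 31.2 °C

Cylindrical conduction, so R = ln(r₂/r₁)/(2πkL) per layer, in series:
R_cast iron pipe wall = ln(62.6/55)/(2π×57.1×1) = 3.608×10^-4 K/W
R_mineral wool = ln(137.6/62.6)/(2π×0.0364×1) = 3.444 K/W
R_calcium silicate = ln(165.6/137.6)/(2π×0.0729×1) = 0.4044 K/W
R_total = 3.848 K/W
Q = ΔT/R_total = 145/3.848
Q = 37.7 W/m
T_interface = T_inner − Q·ΣR(inner→interface) = 161 − 37.7×3.444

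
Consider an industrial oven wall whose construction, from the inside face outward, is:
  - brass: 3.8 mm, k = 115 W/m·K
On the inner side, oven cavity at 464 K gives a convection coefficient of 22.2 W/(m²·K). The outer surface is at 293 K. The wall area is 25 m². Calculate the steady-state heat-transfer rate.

Model the wall as resistances in series:
R_inner film = 1/(h_i·A) = 1/(22.2×25) = 0.001802 K/W
R_brass = L/(kA) = 0.0038/(115×25) = 1.322×10^-6 K/W
R_total = 0.001803 K/W
Q = ΔT / R_total = 171 / 0.001803

Q ≈ 94800 W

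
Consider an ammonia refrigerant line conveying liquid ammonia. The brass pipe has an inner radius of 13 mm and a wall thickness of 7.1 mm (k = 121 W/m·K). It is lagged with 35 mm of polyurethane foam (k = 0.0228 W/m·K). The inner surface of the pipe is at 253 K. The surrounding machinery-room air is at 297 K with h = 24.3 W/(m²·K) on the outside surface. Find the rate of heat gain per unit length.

For a radial system each layer contributes R = ln(r_out/r_in)/(2πkL); films add R = 1/(hA).
R_brass pipe wall = ln(20.1/13)/(2π×121×1) = 5.732×10^-4 K/W
R_polyurethane foam = ln(55.1/20.1)/(2π×0.0228×1) = 7.039 K/W
R_outer film = 1/(h_o·2πr_oL) = 1/(24.3×2π×0.0551×1) = 0.1189 K/W
R_total = 7.159 K/W
Q = ΔT/R_total = 44/7.159

q′ ≈ 6.15 W/m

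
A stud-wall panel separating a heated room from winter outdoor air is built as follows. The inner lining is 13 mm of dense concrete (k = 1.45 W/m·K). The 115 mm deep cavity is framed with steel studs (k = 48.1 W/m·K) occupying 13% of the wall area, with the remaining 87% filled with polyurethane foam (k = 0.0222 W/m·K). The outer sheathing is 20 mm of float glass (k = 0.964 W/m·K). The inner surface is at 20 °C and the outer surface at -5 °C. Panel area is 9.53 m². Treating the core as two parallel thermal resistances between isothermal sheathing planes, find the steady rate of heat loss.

Sheathing layers in series; stud and cavity paths in parallel between them.
R_inner = 0.013/(1.45×9.53) = 9.408×10^-4 K/W
R_stud  = 0.115/(48.1×0.13×9.53) = 0.00193 K/W
R_cav   = 0.115/(0.0222×0.87×9.53) = 0.6248 K/W
1/R_core = 1/R_stud + 1/R_cav → R_core = 0.001924 K/W
R_outer = 0.02/(0.964×9.53) = 0.002177 K/W
R_total = 0.005042 K/W
Q = ΔT/R_total = 25/0.005042

Q ≈ 4960 W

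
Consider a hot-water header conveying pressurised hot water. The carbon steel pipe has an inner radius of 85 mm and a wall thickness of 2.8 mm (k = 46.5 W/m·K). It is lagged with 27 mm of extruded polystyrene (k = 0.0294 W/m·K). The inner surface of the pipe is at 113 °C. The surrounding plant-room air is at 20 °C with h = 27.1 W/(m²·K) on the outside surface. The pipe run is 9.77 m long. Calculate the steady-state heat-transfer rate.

Treating each annulus and film as a series resistance:
R_carbon steel pipe wall = ln(87.8/85)/(2π×46.5×9.77) = 1.135×10^-5 K/W
R_extruded polystyrene = ln(114.8/87.8)/(2π×0.0294×9.77) = 0.1486 K/W
R_outer film = 1/(h_o·2πr_oL) = 1/(27.1×2π×0.1148×9.77) = 0.005236 K/W
R_total = 0.1538 K/W
Q = ΔT/R_total = 93/0.1538

Q ≈ 605 W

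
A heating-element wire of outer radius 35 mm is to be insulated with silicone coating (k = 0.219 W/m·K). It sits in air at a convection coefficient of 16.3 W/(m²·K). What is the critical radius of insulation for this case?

For a cylinder r_cr = k/h = 0.219/16.3
r_cr = 13.4 mm; since the bare radius (35 mm) is above r_cr, any added insulation will reduce heat loss.

r_cr ≈ 13.4 mm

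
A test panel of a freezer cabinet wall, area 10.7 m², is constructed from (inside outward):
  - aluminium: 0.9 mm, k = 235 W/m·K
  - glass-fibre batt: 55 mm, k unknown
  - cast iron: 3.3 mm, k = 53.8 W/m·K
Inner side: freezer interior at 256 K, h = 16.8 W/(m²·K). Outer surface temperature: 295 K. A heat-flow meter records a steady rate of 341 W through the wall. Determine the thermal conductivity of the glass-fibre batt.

k ≈ 0.0472 W/(m·K)

Thermal resistances in series:
R_inner film = 1/(h_i·A) = 1/(16.8×10.7) = 0.005563 K/W
R_aluminium = L/(kA) = 0.0009/(235×10.7) = 3.579×10^-7 K/W
R_cast iron = L/(kA) = 0.0033/(53.8×10.7) = 5.733×10^-6 K/W
Sum of known resistances R_other = 0.005569 K/W
Total R = ΔT/Q = 39/341 = 0.1144 K/W
R_glass-fibre batt = R_total − R_other = 0.1088 K/W
k = L/(R·A) = 0.055/(0.1088×10.7)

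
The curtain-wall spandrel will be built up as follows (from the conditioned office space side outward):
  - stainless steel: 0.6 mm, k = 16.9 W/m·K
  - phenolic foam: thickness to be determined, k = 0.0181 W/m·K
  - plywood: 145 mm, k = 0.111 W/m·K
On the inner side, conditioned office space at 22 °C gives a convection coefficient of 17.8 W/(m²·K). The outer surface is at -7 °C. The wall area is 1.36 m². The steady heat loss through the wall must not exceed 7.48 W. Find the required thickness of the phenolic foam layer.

Using the resistance-network approach (series):
R_inner film = 1/(h_i·A) = 1/(17.8×1.36) = 0.04131 K/W
R_stainless steel = L/(kA) = 0.0006/(16.9×1.36) = 2.611×10^-5 K/W
R_plywood = L/(kA) = 0.145/(0.111×1.36) = 0.9605 K/W
Sum of the known resistances R_other = 1.002 K/W
Required total resistance R_tot = ΔT/Q_allow = 29/7.48 = 3.877 K/W
R_phenolic foam = R_tot − R_other = 2.875 K/W
L = R·k·A = 2.875×0.0181×1.36

L ≈ 70.8 mm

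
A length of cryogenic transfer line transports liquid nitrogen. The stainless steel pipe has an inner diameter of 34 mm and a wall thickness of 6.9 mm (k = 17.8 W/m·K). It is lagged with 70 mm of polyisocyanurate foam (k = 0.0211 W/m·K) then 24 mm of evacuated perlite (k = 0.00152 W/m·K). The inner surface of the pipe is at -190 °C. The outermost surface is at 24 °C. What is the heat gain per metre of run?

Per-layer cylindrical resistances, series-summed:
R_stainless steel pipe wall = ln(23.9/17)/(2π×17.8×1) = 0.003046 K/W
R_polyisocyanurate foam = ln(93.9/23.9)/(2π×0.0211×1) = 10.32 K/W
R_evacuated perlite = ln(117.9/93.9)/(2π×0.00152×1) = 23.83 K/W
R_total = 34.16 K/W
Q = ΔT/R_total = 214/34.16

q′ ≈ 6.27 W/m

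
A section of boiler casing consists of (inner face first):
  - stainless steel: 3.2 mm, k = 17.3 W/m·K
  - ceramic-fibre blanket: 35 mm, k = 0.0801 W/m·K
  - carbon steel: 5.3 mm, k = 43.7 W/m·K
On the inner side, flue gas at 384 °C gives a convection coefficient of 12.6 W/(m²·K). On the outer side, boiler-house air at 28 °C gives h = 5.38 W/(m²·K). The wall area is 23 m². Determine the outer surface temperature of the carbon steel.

Series thermal resistances:
R_inner film = 1/(h_i·A) = 1/(12.6×23) = 0.003451 K/W
R_stainless steel = L/(kA) = 0.0032/(17.3×23) = 8.042×10^-6 K/W
R_ceramic-fibre blanket = L/(kA) = 0.035/(0.0801×23) = 0.019 K/W
R_carbon steel = L/(kA) = 0.0053/(43.7×23) = 5.273×10^-6 K/W
R_outer film = 1/(h_o·A) = 1/(5.38×23) = 0.008081 K/W
R_total = 0.03054 K/W;  Q = ΔT/R_total = 356/0.03054 = 11660 W
T_interface = T_inner − Q·ΣR(inner→interface) = 384 − 11700×0.02246

T ≈ 122 °C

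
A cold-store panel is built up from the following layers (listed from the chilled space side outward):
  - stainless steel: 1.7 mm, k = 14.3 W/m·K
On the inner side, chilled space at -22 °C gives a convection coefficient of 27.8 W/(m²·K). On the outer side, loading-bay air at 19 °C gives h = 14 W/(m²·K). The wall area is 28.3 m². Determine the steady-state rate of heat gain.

Using the resistance-network approach (series):
R_inner film = 1/(h_i·A) = 1/(27.8×28.3) = 0.001271 K/W
R_stainless steel = L/(kA) = 0.0017/(14.3×28.3) = 4.201×10^-6 K/W
R_outer film = 1/(h_o·A) = 1/(14×28.3) = 0.002524 K/W
R_total = 0.003799 K/W
Q = ΔT / R_total = 41 / 0.003799

Q ≈ 10800 W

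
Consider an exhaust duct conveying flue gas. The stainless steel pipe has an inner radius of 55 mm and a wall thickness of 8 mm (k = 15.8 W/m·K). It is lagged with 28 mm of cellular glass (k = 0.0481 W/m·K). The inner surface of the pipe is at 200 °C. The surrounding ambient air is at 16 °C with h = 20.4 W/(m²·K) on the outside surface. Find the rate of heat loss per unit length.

q′ ≈ 141 W/m

Cylindrical conduction, so R = ln(r₂/r₁)/(2πkL) per layer, in series:
R_stainless steel pipe wall = ln(63/55)/(2π×15.8×1) = 0.001368 K/W
R_cellular glass = ln(91/63)/(2π×0.0481×1) = 1.217 K/W
R_outer film = 1/(h_o·2πr_oL) = 1/(20.4×2π×0.091×1) = 0.08573 K/W
R_total = 1.304 K/W
Q = ΔT/R_total = 184/1.304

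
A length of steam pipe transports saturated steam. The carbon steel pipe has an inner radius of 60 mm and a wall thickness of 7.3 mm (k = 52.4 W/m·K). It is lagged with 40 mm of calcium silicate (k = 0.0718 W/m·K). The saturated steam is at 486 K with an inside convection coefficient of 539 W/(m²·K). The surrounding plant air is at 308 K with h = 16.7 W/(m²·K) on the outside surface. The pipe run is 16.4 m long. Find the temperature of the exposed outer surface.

T ≈ 322 K

For a radial system each layer contributes R = ln(r_out/r_in)/(2πkL); films add R = 1/(hA).
R_inner film = 1/(h_i·2πr₁L) = 1/(539×2π×0.06×16.4) = 3.001×10^-4 K/W
R_carbon steel pipe wall = ln(67.3/60)/(2π×52.4×16.4) = 2.126×10^-5 K/W
R_calcium silicate = ln(107.3/67.3)/(2π×0.0718×16.4) = 0.06305 K/W
R_outer film = 1/(h_o·2πr_oL) = 1/(16.7×2π×0.1073×16.4) = 0.005416 K/W
R_total = 0.06879 K/W
Q = ΔT/R_total = 178/0.06879
Q = 2590 W
T_interface = T_inner − Q·ΣR(inner→interface) = 486 − 2590×0.06337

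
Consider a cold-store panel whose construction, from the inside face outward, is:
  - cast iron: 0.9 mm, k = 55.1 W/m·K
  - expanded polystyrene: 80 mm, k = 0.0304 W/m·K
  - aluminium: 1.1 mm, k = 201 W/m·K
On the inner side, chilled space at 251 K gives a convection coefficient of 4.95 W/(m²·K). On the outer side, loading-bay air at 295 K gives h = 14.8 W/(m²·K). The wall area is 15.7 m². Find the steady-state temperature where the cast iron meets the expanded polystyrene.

T ≈ 254 K

Series thermal resistances:
R_inner film = 1/(h_i·A) = 1/(4.95×15.7) = 0.01287 K/W
R_cast iron = L/(kA) = 0.0009/(55.1×15.7) = 1.04×10^-6 K/W
R_expanded polystyrene = L/(kA) = 0.08/(0.0304×15.7) = 0.1676 K/W
R_aluminium = L/(kA) = 0.0011/(201×15.7) = 3.486×10^-7 K/W
R_outer film = 1/(h_o·A) = 1/(14.8×15.7) = 0.004304 K/W
R_total = 0.1848 K/W;  Q = ΔT/R_total = 44/0.1848 = 238.1 W
T_interface = T_inner + Q·ΣR(inner→interface) = 251 + 238×0.01287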